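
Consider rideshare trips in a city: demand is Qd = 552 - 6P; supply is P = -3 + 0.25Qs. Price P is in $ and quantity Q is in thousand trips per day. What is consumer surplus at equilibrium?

Rewriting in direct form: Qs = 12 + 4P.
The market clears where 552 - 6P = 12 + 4P. Rearranging, 10P = 540, hence P* = 54.
Then Q* = 552 - 6(54) = 228.
Demand choke price (Qd = 0): P = 552/6 = 92. Consumer surplus = ½ × (92 - 54) × 228 = 4332.

Consumer surplus = 4332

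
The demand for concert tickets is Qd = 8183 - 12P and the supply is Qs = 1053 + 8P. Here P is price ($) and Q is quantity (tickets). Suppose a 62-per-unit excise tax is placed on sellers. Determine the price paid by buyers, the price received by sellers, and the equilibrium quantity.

Sellers keep P_s = P_b - 62 per unit, so supply in terms of the buyer price is Qs = 557 + 8P_b.
Market clearing requires 8183 - 12P_b = 557 + 8P_b; hence 7626 = 20P_b and P_b = 381.3.
Then P_s = 381.3 - 62 = 319.3 and Q = 8183 - 12(381.3) = 3607.4.

P_b = 381.3, P_s = 319.3, Q = 3607.4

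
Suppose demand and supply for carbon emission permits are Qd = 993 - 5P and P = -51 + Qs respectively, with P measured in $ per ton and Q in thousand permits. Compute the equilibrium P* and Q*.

P* = 157, Q* = 208

Inverting to quantity form: Qs = 51 + P.
Set Qd = Qs: 993 - 5P = 51 + P, so 942 = 6P and P* = 157.
Then Q* = 993 - 5(157) = 208.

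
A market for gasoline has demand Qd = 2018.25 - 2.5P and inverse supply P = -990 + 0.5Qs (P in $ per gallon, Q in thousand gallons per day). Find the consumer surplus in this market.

Consumer surplus = 797601.8

In direct form, Qs = 1980 + 2P.
At equilibrium Qd = Qs, so 2018.25 - 2.5P = 1980 + 2P; collecting terms, 38.25 = 4.5P and P* = 8.5.
Substitute back: Q* = 2018.25 - 2.5(8.5) = 1997.
Demand choke price (Qd = 0): P = 2018.25/2.5 = 807.3. Consumer surplus = ½ × (807.3 - 8.5) × 1997 = 797601.8.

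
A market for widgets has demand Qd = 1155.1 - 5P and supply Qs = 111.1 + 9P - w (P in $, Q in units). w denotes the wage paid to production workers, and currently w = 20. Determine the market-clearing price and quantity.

With w = 20, supply is Qs = 91.1 + 9P.
Set Qd = Qs: 1155.1 - 5P = 91.1 + 9P, so 1064 = 14P and P* = 76.
Substitute back: Q* = 1155.1 - 5(76) = 775.1.

P* = 76, Q* = 775.1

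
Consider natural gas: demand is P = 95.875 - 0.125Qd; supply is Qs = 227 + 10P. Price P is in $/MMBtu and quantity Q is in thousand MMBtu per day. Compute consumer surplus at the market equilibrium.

Consumer surplus = 17358.0625

Rewriting in direct form: Qd = 767 - 8P.
Set Qd = Qs: 767 - 8P = 227 + 10P, so 540 = 18P and P* = 30.
Then Q* = 767 - 8(30) = 527.
Demand choke price (Qd = 0): P = 767/8 = 95.875. Consumer surplus = ½ × (95.875 - 30) × 527 = 17358.0625.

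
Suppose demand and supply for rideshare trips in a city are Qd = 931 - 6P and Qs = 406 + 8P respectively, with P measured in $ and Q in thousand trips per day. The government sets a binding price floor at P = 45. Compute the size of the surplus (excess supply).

Evaluating both curves at the floor price 45 gives Qd = 661, Qs = 766.
Surplus = Qs - Qd = 766 - 661 = 105.

Surplus = 105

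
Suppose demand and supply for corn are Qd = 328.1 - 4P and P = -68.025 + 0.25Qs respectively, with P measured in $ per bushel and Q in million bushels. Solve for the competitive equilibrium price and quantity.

P* = 7, Q* = 300.1

Rewriting in direct form: Qs = 272.1 + 4P.
The market clears where 328.1 - 4P = 272.1 + 4P. Rearranging, 8P = 56, hence P* = 7.
Substitute back: Q* = 328.1 - 4(7) = 300.1.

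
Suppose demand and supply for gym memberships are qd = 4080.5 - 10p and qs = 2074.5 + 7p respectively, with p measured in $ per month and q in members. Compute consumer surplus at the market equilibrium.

Consumer surplus = 420645.0125

At equilibrium qd = qs, so 4080.5 - 10p = 2074.5 + 7p; collecting terms, 2006 = 17p and p* = 118.
From the demand curve, q* = 4080.5 - 10(118) = 2900.5.
Demand choke price (qd = 0): p = 4080.5/10 = 408.05. Consumer surplus = ½ × (408.05 - 118) × 2900.5 = 420645.0125.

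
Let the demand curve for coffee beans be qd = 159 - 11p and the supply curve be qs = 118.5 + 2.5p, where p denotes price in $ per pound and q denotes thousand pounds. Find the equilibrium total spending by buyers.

The market clears where 159 - 11p = 118.5 + 2.5p. Rearranging, 13.5p = 40.5, hence p* = 3.
Substitute back: q* = 159 - 11(3) = 126.
Total spending by buyers = p* × q* = 3 × 126 = 378.

Total spending by buyers = 378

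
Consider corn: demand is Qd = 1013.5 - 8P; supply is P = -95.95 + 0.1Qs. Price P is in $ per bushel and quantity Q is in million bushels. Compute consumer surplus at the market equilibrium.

Rewriting in direct form: Qs = 959.5 + 10P.
Equating demand and supply, 1013.5 - 8P = 959.5 + 10P gives 18P = 54, so P* = 3.
Plugging P* into demand: Q* = 1013.5 - 8(3) = 989.5.
Demand choke price (Qd = 0): P = 1013.5/8 = 126.6875. Consumer surplus = ½ × (126.6875 - 3) × 989.5 = 61194.390625.

Consumer surplus = 61194.390625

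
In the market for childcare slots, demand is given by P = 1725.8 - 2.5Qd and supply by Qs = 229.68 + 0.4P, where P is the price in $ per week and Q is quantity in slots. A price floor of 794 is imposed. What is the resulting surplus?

Surplus = 174.56

Rewriting in direct form: Qd = 690.32 - 0.4P.
With P fixed at 794, quantity demanded is 372.72 and quantity supplied is 547.28.
Surplus = Qs - Qd = 547.28 - 372.72 = 174.56.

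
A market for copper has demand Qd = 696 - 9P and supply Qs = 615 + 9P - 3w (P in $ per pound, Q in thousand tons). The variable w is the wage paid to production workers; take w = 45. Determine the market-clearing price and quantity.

With w = 45, supply is Qs = 480 + 9P.
Set Qd = Qs: 696 - 9P = 480 + 9P, so 216 = 18P and P* = 12.
Plugging P* into demand: Q* = 696 - 9(12) = 588.

P* = 12, Q* = 588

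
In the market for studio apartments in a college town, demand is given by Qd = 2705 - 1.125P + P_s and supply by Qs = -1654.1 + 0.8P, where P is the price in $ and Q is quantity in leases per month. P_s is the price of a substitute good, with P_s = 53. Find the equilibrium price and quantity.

With P_s = 53, demand is Qd = 2758 - 1.125P.
Set Qd = Qs: 2758 - 1.125P = -1654.1 + 0.8P, so 4412.1 = 1.925P and P* = 2292.
Substitute back: Q* = 2758 - 1.125(2292) = 179.5.

P* = 2292, Q* = 179.5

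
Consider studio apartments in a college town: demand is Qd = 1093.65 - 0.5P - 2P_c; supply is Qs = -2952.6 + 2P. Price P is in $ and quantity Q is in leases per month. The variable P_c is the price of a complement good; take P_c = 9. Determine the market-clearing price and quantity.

With P_c = 9, demand is Qd = 1075.65 - 0.5P.
Set Qd = Qs: 1075.65 - 0.5P = -2952.6 + 2P, so 4028.25 = 2.5P and P* = 1611.3.
From the demand curve, Q* = 1075.65 - 0.5(1611.3) = 270.

P* = 1611.3, Q* = 270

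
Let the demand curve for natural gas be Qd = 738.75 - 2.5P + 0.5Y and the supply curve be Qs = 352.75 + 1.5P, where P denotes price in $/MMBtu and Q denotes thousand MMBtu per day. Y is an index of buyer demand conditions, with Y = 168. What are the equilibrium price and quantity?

P* = 117.5, Q* = 529

With Y = 168, demand is Qd = 822.75 - 2.5P.
The market clears where 822.75 - 2.5P = 352.75 + 1.5P. Rearranging, 4P = 470, hence P* = 117.5.
From the demand curve, Q* = 822.75 - 2.5(117.5) = 529.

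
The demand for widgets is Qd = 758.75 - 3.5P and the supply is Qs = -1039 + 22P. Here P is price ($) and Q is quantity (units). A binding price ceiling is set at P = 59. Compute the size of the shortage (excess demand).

Shortage = 293.25

With P fixed at 59, quantity demanded is 552.25 and quantity supplied is 259.
Shortage = Qd - Qs = 552.25 - 259 = 293.25.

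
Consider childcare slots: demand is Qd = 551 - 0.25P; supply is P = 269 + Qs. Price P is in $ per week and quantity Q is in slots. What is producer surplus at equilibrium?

Solving each curve for Q: Qs = -269 + P.
Set Qd = Qs: 551 - 0.25P = -269 + P, so 820 = 1.25P and P* = 656.
Substitute back: Q* = 551 - 0.25(656) = 387.
Supply choke price (Qs = 0): P = 269. Producer surplus = ½ × (656 - 269) × 387 = 74884.5.

Producer surplus = 74884.5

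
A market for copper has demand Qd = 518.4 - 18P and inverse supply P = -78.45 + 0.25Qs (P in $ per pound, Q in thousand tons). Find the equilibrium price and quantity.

P* = 9.3, Q* = 351

In direct form, Qs = 313.8 + 4P.
Set Qd = Qs: 518.4 - 18P = 313.8 + 4P, so 204.6 = 22P and P* = 9.3.
Plugging P* into demand: Q* = 518.4 - 18(9.3) = 351.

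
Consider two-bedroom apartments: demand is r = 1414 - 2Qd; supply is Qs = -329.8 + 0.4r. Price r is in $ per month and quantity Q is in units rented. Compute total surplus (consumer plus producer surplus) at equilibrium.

Total surplus = 38612.25

Inverting to quantity form: Qd = 707 - 0.5r.
The market clears where 707 - 0.5r = -329.8 + 0.4r. Rearranging, 0.9r = 1036.8, hence r* = 1152.
Plugging r* into demand: Q* = 707 - 0.5(1152) = 131.
Demand choke price = 1414; supply choke price = 824.5. CS = ½(1414 - 1152)(131) = 17161; PS = ½(1152 - 824.5)(131) = 21451.25. Total surplus = 38612.25.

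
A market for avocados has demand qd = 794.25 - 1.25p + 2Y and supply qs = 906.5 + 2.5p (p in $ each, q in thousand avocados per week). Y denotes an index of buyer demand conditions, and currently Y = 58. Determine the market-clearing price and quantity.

p* = 1, q* = 909

With Y = 58, demand is qd = 910.25 - 1.25p.
At equilibrium qd = qs, so 910.25 - 1.25p = 906.5 + 2.5p; collecting terms, 3.75 = 3.75p and p* = 1.
Substitute back: q* = 910.25 - 1.25(1) = 909.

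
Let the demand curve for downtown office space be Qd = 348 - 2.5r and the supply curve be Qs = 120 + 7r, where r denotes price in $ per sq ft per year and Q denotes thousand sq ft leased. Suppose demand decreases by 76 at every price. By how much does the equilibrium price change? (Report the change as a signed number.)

Δr = -8

Set Qd = Qs: 348 - 2.5r = 120 + 7r, so 228 = 9.5r and r* = 24.
From the demand curve, Q* = 348 - 2.5(24) = 288.
After the shift, demand is Qd = 272 - 2.5r.
The new intersection has 152 = 9.5r, i.e. r = 16, Q = 232.
Δr = 16 - 24 = -8.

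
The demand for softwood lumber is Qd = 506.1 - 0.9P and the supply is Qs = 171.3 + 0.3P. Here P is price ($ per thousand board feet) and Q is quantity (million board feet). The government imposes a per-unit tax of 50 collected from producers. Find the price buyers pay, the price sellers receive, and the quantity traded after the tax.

The tax drives a wedge P_b - P_s = 50. Substituting P_s = P_b - 50 into supply: Qs = 156.3 + 0.3P_b.
Market clearing requires 506.1 - 0.9P_b = 156.3 + 0.3P_b; hence 349.8 = 1.2P_b and P_b = 291.5.
So P_s = 241.5 and the quantity traded is Q = 506.1 - 0.9(291.5) = 243.75.

P_b = 291.5, P_s = 241.5, Q = 243.75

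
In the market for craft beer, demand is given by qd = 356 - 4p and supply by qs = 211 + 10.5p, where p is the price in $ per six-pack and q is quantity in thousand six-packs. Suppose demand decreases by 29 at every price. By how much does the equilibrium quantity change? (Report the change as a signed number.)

Δq = -21

Set qd = qs: 356 - 4p = 211 + 10.5p, so 145 = 14.5p and p* = 10.
Then q* = 356 - 4(10) = 316.
After the shift, demand is qd = 327 - 4p.
The new intersection has 116 = 14.5p, i.e. p = 8, q = 295.
Δq = 295 - 316 = -21.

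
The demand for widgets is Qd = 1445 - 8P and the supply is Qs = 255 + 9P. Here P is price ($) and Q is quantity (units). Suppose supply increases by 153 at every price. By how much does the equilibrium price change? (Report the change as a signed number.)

Set Qd = Qs: 1445 - 8P = 255 + 9P, so 1190 = 17P and P* = 70.
Then Q* = 1445 - 8(70) = 885.
After the shift, supply is Qs = 408 + 9P.
New equilibrium: 1037 = 17P, so P = 61 and Q = 957.
ΔP = 61 - 70 = -9.

ΔP = -9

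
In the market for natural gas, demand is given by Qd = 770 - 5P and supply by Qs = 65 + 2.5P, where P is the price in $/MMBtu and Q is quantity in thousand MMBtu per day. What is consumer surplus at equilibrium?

The market clears where 770 - 5P = 65 + 2.5P. Rearranging, 7.5P = 705, hence P* = 94.
Then Q* = 770 - 5(94) = 300.
Demand choke price (Qd = 0): P = 770/5 = 154. Consumer surplus = ½ × (154 - 94) × 300 = 9000.

Consumer surplus = 9000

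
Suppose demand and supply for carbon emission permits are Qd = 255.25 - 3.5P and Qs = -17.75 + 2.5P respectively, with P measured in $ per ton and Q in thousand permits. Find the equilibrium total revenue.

Total revenue = 4368

At equilibrium Qd = Qs, so 255.25 - 3.5P = -17.75 + 2.5P; collecting terms, 273 = 6P and P* = 45.5.
Substitute back: Q* = 255.25 - 3.5(45.5) = 96.
Total revenue = P* × Q* = 45.5 × 96 = 4368.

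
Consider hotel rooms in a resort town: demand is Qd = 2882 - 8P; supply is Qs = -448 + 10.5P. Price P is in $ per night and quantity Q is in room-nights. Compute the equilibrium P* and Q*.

The market clears where 2882 - 8P = -448 + 10.5P. Rearranging, 18.5P = 3330, hence P* = 180.
Plugging P* into demand: Q* = 2882 - 8(180) = 1442.

P* = 180, Q* = 1442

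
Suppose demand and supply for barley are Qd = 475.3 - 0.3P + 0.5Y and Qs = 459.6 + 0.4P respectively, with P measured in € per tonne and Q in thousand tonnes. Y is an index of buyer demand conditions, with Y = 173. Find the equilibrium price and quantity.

P* = 146, Q* = 518

With Y = 173, demand is Qd = 561.8 - 0.3P.
The market clears where 561.8 - 0.3P = 459.6 + 0.4P. Rearranging, 0.7P = 102.2, hence P* = 146.
Then Q* = 561.8 - 0.3(146) = 518.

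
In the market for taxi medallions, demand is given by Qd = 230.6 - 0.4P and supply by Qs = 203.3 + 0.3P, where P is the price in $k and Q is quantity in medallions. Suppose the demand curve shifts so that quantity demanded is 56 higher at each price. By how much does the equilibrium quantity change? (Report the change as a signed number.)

The market clears where 230.6 - 0.4P = 203.3 + 0.3P. Rearranging, 0.7P = 27.3, hence P* = 39.
Then Q* = 230.6 - 0.4(39) = 215.
After the shift, demand is Qd = 286.6 - 0.4P.
Re-solving, 0.7P = 83.3 gives P = 119 and Q = 239.
ΔQ = 239 - 215 = 24.

ΔQ = 24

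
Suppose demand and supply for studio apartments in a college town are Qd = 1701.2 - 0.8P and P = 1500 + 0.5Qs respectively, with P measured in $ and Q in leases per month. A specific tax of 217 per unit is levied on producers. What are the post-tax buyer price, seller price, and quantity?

P_b = 1834, P_s = 1617, Q = 234

In direct form, Qs = -3000 + 2P.
With a tax of 217 on producers, they supply based on the net price P_s = P_b - 217, so Qs = -3434 + 2P_b.
Market clearing requires 1701.2 - 0.8P_b = -3434 + 2P_b; hence 5135.2 = 2.8P_b and P_b = 1834.
Then P_s = 1834 - 217 = 1617 and Q = 1701.2 - 0.8(1834) = 234.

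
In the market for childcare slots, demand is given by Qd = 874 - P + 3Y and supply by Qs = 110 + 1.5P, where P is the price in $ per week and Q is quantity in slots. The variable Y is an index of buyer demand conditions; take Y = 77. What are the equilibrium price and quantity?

With Y = 77, demand is Qd = 1105 - P.
At equilibrium Qd = Qs, so 1105 - P = 110 + 1.5P; collecting terms, 995 = 2.5P and P* = 398.
Plugging P* into demand: Q* = 1105 - 398 = 707.

P* = 398, Q* = 707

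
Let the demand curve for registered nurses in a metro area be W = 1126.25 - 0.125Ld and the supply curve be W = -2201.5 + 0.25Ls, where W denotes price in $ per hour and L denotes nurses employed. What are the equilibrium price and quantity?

Inverting to quantity form: Ld = 9010 - 8W and Ls = 8806 + 4W.
Set Ld = Ls: 9010 - 8W = 8806 + 4W, so 204 = 12W and W* = 17.
Plugging W* into demand: L* = 9010 - 8(17) = 8874.

W* = 17, L* = 8874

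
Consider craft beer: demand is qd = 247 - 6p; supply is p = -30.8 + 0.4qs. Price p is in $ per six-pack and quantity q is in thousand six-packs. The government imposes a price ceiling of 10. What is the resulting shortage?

Shortage = 85

Rewriting in direct form: qs = 77 + 2.5p.
With p fixed at 10, quantity demanded is 187 and quantity supplied is 102.
Shortage = qd - qs = 187 - 102 = 85.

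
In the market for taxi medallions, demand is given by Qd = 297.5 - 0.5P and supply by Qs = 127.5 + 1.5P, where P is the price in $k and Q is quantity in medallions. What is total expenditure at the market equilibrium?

At equilibrium Qd = Qs, so 297.5 - 0.5P = 127.5 + 1.5P; collecting terms, 170 = 2P and P* = 85.
Plugging P* into demand: Q* = 297.5 - 0.5(85) = 255.
Total expenditure = P* × Q* = 85 × 255 = 21675.

Total expenditure = 21675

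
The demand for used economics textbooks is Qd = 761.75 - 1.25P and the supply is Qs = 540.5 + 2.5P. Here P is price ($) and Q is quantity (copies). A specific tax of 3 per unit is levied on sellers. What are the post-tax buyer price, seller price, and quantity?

Sellers keep P_s = P_b - 3 per unit, so supply in terms of the buyer price is Qs = 533 + 2.5P_b.
Equate demand and the shifted supply: 761.75 - 1.25P_b = 533 + 2.5P_b, giving 3.75P_b = 228.75, so P_b = 61.
Then P_s = 61 - 3 = 58 and Q = 761.75 - 1.25(61) = 685.5.

P_b = 61, P_s = 58, Q = 685.5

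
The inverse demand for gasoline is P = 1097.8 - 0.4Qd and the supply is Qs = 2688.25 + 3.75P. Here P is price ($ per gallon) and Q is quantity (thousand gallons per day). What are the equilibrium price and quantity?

P* = 9, Q* = 2722

Rewriting in direct form: Qd = 2744.5 - 2.5P.
Set Qd = Qs: 2744.5 - 2.5P = 2688.25 + 3.75P, so 56.25 = 6.25P and P* = 9.
From the demand curve, Q* = 2744.5 - 2.5(9) = 2722.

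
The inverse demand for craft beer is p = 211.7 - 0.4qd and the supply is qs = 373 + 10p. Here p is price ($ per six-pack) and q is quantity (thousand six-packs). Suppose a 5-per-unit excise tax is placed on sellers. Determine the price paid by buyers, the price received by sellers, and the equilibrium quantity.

Rewriting in direct form: qd = 529.25 - 2.5p.
With a tax of 5 on sellers, they supply based on the net price p_s = p_b - 5, so qs = 323 + 10p_b.
Equate demand and the shifted supply: 529.25 - 2.5p_b = 323 + 10p_b, giving 12.5p_b = 206.25, so p_b = 16.5.
Then p_s = 16.5 - 5 = 11.5 and q = 529.25 - 2.5(16.5) = 488.

p_b = 16.5, p_s = 11.5, q = 488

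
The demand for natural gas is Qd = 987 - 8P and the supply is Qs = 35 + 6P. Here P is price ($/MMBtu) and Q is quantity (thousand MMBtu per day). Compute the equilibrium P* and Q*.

Equating demand and supply, 987 - 8P = 35 + 6P gives 14P = 952, so P* = 68.
Then Q* = 987 - 8(68) = 443.

P* = 68, Q* = 443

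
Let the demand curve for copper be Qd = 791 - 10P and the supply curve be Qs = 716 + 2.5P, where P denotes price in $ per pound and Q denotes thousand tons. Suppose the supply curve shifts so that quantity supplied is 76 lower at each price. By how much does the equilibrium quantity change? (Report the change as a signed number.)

Set Qd = Qs: 791 - 10P = 716 + 2.5P, so 75 = 12.5P and P* = 6.
Then Q* = 791 - 10(6) = 731.
After the shift, supply is Qs = 640 + 2.5P.
Re-solving, 12.5P = 151 gives P = 12.08 and Q = 670.2.
ΔQ = 670.2 - 731 = -60.8.

ΔQ = -60.8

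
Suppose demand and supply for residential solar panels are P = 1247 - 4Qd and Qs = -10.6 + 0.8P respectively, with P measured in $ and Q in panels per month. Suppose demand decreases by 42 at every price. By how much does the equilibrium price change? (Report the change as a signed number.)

Inverting to quantity form: Qd = 311.75 - 0.25P.
Equating demand and supply, 311.75 - 0.25P = -10.6 + 0.8P gives 1.05P = 322.35, so P* = 307.
From the demand curve, Q* = 311.75 - 0.25(307) = 235.
After the shift, demand is Qd = 269.75 - 0.25P.
New equilibrium: 280.35 = 1.05P, so P = 267 and Q = 203.
ΔP = 267 - 307 = -40.

ΔP = -40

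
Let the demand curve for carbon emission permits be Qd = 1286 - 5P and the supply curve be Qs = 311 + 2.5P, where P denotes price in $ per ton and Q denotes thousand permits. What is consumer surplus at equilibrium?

Set Qd = Qs: 1286 - 5P = 311 + 2.5P, so 975 = 7.5P and P* = 130.
Substitute back: Q* = 1286 - 5(130) = 636.
Demand choke price (Qd = 0): P = 1286/5 = 257.2. Consumer surplus = ½ × (257.2 - 130) × 636 = 40449.6.

Consumer surplus = 40449.6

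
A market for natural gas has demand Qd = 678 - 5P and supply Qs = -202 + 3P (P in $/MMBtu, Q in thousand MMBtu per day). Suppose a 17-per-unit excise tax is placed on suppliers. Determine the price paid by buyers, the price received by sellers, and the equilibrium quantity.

P_b = 116.375, P_s = 99.375, Q = 96.125

The tax drives a wedge P_b - P_s = 17. Substituting P_s = P_b - 17 into supply: Qs = -253 + 3P_b.
Equate demand and the shifted supply: 678 - 5P_b = -253 + 3P_b, giving 8P_b = 931, so P_b = 116.375.
Then P_s = 116.375 - 17 = 99.375 and Q = 678 - 5(116.375) = 96.125.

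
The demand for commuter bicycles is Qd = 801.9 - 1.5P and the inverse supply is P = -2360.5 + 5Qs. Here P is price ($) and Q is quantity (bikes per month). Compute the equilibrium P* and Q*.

Inverting to quantity form: Qs = 472.1 + 0.2P.
Set Qd = Qs: 801.9 - 1.5P = 472.1 + 0.2P, so 329.8 = 1.7P and P* = 194.
Then Q* = 801.9 - 1.5(194) = 510.9.

P* = 194, Q* = 510.9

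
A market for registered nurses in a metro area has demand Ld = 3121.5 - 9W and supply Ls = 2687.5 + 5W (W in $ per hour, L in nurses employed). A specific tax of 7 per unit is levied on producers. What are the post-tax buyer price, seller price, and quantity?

W_b = 33.5, W_s = 26.5, L = 2820

With a tax of 7 on producers, they supply based on the net price W_s = W_b - 7, so Ls = 2652.5 + 5W_b.
Set Ld = Ls: 3121.5 - 9W_b = 2652.5 + 5W_b, so 469 = 14W_b and W_b = 33.5.
Then W_s = 33.5 - 7 = 26.5 and L = 3121.5 - 9(33.5) = 2820.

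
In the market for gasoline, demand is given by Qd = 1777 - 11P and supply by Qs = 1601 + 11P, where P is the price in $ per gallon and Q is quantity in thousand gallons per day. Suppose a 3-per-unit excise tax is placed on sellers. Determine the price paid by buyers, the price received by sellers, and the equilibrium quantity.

With a tax of 3 on sellers, they supply based on the net price P_s = P_b - 3, so Qs = 1568 + 11P_b.
Equate demand and the shifted supply: 1777 - 11P_b = 1568 + 11P_b, giving 22P_b = 209, so P_b = 9.5.
So P_s = 6.5 and the quantity traded is Q = 1777 - 11(9.5) = 1672.5.

P_b = 9.5, P_s = 6.5, Q = 1672.5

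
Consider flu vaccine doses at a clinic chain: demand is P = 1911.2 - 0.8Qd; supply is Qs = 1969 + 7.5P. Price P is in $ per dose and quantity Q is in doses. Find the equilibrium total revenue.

Total revenue = 111792

Rewriting in direct form: Qd = 2389 - 1.25P.
Set Qd = Qs: 2389 - 1.25P = 1969 + 7.5P, so 420 = 8.75P and P* = 48.
Then Q* = 2389 - 1.25(48) = 2329.
Total revenue = P* × Q* = 48 × 2329 = 111792.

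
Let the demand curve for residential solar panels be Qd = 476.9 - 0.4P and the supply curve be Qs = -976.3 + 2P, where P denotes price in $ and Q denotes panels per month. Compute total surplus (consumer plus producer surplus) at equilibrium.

The market clears where 476.9 - 0.4P = -976.3 + 2P. Rearranging, 2.4P = 1453.2, hence P* = 605.5.
Plugging P* into demand: Q* = 476.9 - 0.4(605.5) = 234.7.
Demand choke price = 1192.25; supply choke price = 488.15. CS = ½(1192.25 - 605.5)(234.7) = 68855.1125; PS = ½(605.5 - 488.15)(234.7) = 13771.0225. Total surplus = 82626.135.

Total surplus = 82626.135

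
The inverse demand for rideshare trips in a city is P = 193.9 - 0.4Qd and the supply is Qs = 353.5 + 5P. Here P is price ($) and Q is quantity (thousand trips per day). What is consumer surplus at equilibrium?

Consumer surplus = 38896.2

Rewriting in direct form: Qd = 484.75 - 2.5P.
Equating demand and supply, 484.75 - 2.5P = 353.5 + 5P gives 7.5P = 131.25, so P* = 17.5.
Substitute back: Q* = 484.75 - 2.5(17.5) = 441.
Demand choke price (Qd = 0): P = 484.75/2.5 = 193.9. Consumer surplus = ½ × (193.9 - 17.5) × 441 = 38896.2.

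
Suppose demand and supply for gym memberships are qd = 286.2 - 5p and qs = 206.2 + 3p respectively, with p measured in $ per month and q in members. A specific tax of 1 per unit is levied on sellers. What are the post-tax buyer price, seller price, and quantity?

p_b = 10.375, p_s = 9.375, q = 234.325

With a tax of 1 on sellers, they supply based on the net price p_s = p_b - 1, so qs = 203.2 + 3p_b.
Market clearing requires 286.2 - 5p_b = 203.2 + 3p_b; hence 83 = 8p_b and p_b = 10.375.
Then p_s = 10.375 - 1 = 9.375 and q = 286.2 - 5(10.375) = 234.325.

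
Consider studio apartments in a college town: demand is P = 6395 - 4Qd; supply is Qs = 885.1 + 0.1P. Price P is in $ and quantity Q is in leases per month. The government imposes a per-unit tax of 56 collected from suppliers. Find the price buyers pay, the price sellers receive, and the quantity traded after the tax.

Solving each curve for Q: Qd = 1598.75 - 0.25P.
Suppliers keep P_s = P_b - 56 per unit, so supply in terms of the buyer price is Qs = 879.5 + 0.1P_b.
Equate demand and the shifted supply: 1598.75 - 0.25P_b = 879.5 + 0.1P_b, giving 0.35P_b = 719.25, so P_b = 2055.
So P_s = 1999 and the quantity traded is Q = 1598.75 - 0.25(2055) = 1085.

P_b = 2055, P_s = 1999, Q = 1085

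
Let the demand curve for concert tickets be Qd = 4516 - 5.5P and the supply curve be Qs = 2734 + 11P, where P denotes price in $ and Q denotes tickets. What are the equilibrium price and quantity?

P* = 108, Q* = 3922

Set Qd = Qs: 4516 - 5.5P = 2734 + 11P, so 1782 = 16.5P and P* = 108.
From the demand curve, Q* = 4516 - 5.5(108) = 3922.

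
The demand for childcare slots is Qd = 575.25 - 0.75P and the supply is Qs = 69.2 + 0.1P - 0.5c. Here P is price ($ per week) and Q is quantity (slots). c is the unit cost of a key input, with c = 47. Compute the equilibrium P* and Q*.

With c = 47, supply is Qs = 45.7 + 0.1P.
Set Qd = Qs: 575.25 - 0.75P = 45.7 + 0.1P, so 529.55 = 0.85P and P* = 623.
Substitute back: Q* = 575.25 - 0.75(623) = 108.

P* = 623, Q* = 108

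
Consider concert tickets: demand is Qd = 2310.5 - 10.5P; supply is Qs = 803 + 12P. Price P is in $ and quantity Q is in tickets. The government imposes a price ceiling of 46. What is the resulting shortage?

Shortage = 472.5

At P = 46: Qd = 1827.5 and Qs = 1355.
Shortage = Qd - Qs = 1827.5 - 1355 = 472.5.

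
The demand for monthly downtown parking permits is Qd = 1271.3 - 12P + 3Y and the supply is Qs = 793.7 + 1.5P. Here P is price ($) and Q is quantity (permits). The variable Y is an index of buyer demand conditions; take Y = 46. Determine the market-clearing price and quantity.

With Y = 46, demand is Qd = 1409.3 - 12P.
The market clears where 1409.3 - 12P = 793.7 + 1.5P. Rearranging, 13.5P = 615.6, hence P* = 45.6.
Plugging P* into demand: Q* = 1409.3 - 12(45.6) = 862.1.

P* = 45.6, Q* = 862.1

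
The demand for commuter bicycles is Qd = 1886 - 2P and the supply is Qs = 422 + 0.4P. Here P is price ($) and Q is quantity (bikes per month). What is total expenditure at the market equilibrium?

At equilibrium Qd = Qs, so 1886 - 2P = 422 + 0.4P; collecting terms, 1464 = 2.4P and P* = 610.
Plugging P* into demand: Q* = 1886 - 2(610) = 666.
Total expenditure = P* × Q* = 610 × 666 = 406260.

Total expenditure = 406260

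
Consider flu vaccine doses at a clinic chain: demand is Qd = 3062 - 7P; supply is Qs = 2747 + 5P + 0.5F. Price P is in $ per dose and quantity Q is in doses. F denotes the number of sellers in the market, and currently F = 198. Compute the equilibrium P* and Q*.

P* = 18, Q* = 2936

With F = 198, supply is Qs = 2846 + 5P.
At equilibrium Qd = Qs, so 3062 - 7P = 2846 + 5P; collecting terms, 216 = 12P and P* = 18.
Substitute back: Q* = 3062 - 7(18) = 2936.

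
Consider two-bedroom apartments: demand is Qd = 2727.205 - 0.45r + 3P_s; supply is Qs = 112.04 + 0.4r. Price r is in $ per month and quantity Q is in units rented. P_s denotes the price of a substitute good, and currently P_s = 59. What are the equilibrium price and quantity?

With P_s = 59, demand is Qd = 2904.205 - 0.45r.
At equilibrium Qd = Qs, so 2904.205 - 0.45r = 112.04 + 0.4r; collecting terms, 2792.165 = 0.85r and r* = 3284.9.
Plugging r* into demand: Q* = 2904.205 - 0.45(3284.9) = 1426.

r* = 3284.9, Q* = 1426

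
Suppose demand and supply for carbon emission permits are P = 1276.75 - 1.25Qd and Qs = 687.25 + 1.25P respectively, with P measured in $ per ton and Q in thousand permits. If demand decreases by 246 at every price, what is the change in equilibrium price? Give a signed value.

ΔP = -120

In direct form, Qd = 1021.4 - 0.8P.
At equilibrium Qd = Qs, so 1021.4 - 0.8P = 687.25 + 1.25P; collecting terms, 334.15 = 2.05P and P* = 163.
Substitute back: Q* = 1021.4 - 0.8(163) = 891.
After the shift, demand is Qd = 775.4 - 0.8P.
New equilibrium: 88.15 = 2.05P, so P = 43 and Q = 741.
ΔP = 43 - 163 = -120.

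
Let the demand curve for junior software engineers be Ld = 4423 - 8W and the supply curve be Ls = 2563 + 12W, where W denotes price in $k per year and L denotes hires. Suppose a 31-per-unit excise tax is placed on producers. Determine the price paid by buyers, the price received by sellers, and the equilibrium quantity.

With a tax of 31 on producers, they supply based on the net price W_s = W_b - 31, so Ls = 2191 + 12W_b.
Market clearing requires 4423 - 8W_b = 2191 + 12W_b; hence 2232 = 20W_b and W_b = 111.6.
So W_s = 80.6 and the quantity traded is L = 4423 - 8(111.6) = 3530.2.

W_b = 111.6, W_s = 80.6, L = 3530.2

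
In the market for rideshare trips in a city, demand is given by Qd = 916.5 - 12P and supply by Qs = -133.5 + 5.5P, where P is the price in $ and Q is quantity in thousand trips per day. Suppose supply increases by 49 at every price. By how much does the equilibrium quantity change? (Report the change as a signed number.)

ΔQ = 33.6

Set Qd = Qs: 916.5 - 12P = -133.5 + 5.5P, so 1050 = 17.5P and P* = 60.
From the demand curve, Q* = 916.5 - 12(60) = 196.5.
After the shift, supply is Qs = -84.5 + 5.5P.
New equilibrium: 1001 = 17.5P, so P = 57.2 and Q = 230.1.
ΔQ = 230.1 - 196.5 = 33.6.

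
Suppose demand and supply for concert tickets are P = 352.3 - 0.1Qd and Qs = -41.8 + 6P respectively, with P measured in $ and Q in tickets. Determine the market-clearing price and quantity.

Inverting to quantity form: Qd = 3523 - 10P.
Equating demand and supply, 3523 - 10P = -41.8 + 6P gives 16P = 3564.8, so P* = 222.8.
Substitute back: Q* = 3523 - 10(222.8) = 1295.

P* = 222.8, Q* = 1295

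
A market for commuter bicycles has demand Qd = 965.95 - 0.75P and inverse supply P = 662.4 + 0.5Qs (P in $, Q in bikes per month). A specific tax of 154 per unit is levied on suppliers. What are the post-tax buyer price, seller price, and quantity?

P_b = 945, P_s = 791, Q = 257.2

Rewriting in direct form: Qs = -1324.8 + 2P.
The tax drives a wedge P_b - P_s = 154. Substituting P_s = P_b - 154 into supply: Qs = -1632.8 + 2P_b.
Market clearing requires 965.95 - 0.75P_b = -1632.8 + 2P_b; hence 2598.75 = 2.75P_b and P_b = 945.
Then P_s = 945 - 154 = 791 and Q = 965.95 - 0.75(945) = 257.2.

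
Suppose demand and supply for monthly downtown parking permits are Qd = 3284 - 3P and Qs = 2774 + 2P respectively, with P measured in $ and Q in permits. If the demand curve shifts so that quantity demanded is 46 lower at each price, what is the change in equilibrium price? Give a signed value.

Set Qd = Qs: 3284 - 3P = 2774 + 2P, so 510 = 5P and P* = 102.
Then Q* = 3284 - 3(102) = 2978.
After the shift, demand is Qd = 3238 - 3P.
Re-solving, 5P = 464 gives P = 92.8 and Q = 2959.6.
ΔP = 92.8 - 102 = -9.2.

ΔP = -9.2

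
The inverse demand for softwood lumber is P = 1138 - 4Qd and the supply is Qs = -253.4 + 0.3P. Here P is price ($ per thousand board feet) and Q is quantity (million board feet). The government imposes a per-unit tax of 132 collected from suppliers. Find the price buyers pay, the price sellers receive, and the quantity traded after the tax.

In direct form, Qd = 284.5 - 0.25P.
Suppliers keep P_s = P_b - 132 per unit, so supply in terms of the buyer price is Qs = -293 + 0.3P_b.
Set Qd = Qs: 284.5 - 0.25P_b = -293 + 0.3P_b, so 577.5 = 0.55P_b and P_b = 1050.
So P_s = 918 and the quantity traded is Q = 284.5 - 0.25(1050) = 22.

P_b = 1050, P_s = 918, Q = 22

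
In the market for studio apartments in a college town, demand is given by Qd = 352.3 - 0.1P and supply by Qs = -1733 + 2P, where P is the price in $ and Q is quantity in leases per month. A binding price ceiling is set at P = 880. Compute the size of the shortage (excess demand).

At P = 880: Qd = 264.3 and Qs = 27.
Shortage = Qd - Qs = 264.3 - 27 = 237.3.

Shortage = 237.3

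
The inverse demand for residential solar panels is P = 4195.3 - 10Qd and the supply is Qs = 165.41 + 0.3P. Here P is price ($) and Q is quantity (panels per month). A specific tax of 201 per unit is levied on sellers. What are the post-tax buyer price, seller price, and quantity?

Solving each curve for Q: Qd = 419.53 - 0.1P.
Sellers keep P_s = P_b - 201 per unit, so supply in terms of the buyer price is Qs = 105.11 + 0.3P_b.
Equate demand and the shifted supply: 419.53 - 0.1P_b = 105.11 + 0.3P_b, giving 0.4P_b = 314.42, so P_b = 786.05.
Then P_s = 786.05 - 201 = 585.05 and Q = 419.53 - 0.1(786.05) = 340.925.

P_b = 786.05, P_s = 585.05, Q = 340.925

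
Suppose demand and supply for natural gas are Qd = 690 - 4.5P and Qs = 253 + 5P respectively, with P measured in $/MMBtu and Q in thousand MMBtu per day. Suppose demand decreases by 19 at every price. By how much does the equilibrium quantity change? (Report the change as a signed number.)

ΔQ = -10

Equating demand and supply, 690 - 4.5P = 253 + 5P gives 9.5P = 437, so P* = 46.
From the demand curve, Q* = 690 - 4.5(46) = 483.
After the shift, demand is Qd = 671 - 4.5P.
The new intersection has 418 = 9.5P, i.e. P = 44, Q = 473.
ΔQ = 473 - 483 = -10.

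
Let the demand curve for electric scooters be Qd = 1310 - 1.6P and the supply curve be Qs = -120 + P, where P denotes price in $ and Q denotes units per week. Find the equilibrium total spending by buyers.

At equilibrium Qd = Qs, so 1310 - 1.6P = -120 + P; collecting terms, 1430 = 2.6P and P* = 550.
Substitute back: Q* = 1310 - 1.6(550) = 430.
Total spending by buyers = P* × Q* = 550 × 430 = 236500.

Total spending by buyers = 236500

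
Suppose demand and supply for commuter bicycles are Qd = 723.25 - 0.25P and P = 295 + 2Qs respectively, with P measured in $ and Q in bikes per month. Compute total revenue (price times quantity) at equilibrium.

Rewriting in direct form: Qs = -147.5 + 0.5P.
Set Qd = Qs: 723.25 - 0.25P = -147.5 + 0.5P, so 870.75 = 0.75P and P* = 1161.
Then Q* = 723.25 - 0.25(1161) = 433.
Total revenue = P* × Q* = 1161 × 433 = 502713.

Total revenue = 502713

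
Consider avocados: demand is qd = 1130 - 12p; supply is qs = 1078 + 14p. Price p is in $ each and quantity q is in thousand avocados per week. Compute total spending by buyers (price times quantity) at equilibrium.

At equilibrium qd = qs, so 1130 - 12p = 1078 + 14p; collecting terms, 52 = 26p and p* = 2.
From the demand curve, q* = 1130 - 12(2) = 1106.
Total spending by buyers = p* × q* = 2 × 1106 = 2212.

Total spending by buyers = 2212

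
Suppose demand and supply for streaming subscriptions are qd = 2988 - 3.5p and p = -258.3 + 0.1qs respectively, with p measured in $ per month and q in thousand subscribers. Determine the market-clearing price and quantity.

Solving each curve for q: qs = 2583 + 10p.
At equilibrium qd = qs, so 2988 - 3.5p = 2583 + 10p; collecting terms, 405 = 13.5p and p* = 30.
Then q* = 2988 - 3.5(30) = 2883.

p* = 30, q* = 2883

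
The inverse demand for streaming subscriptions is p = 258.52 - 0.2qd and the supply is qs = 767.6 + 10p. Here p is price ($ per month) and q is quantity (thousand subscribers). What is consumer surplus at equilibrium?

Rewriting in direct form: qd = 1292.6 - 5p.
Equating demand and supply, 1292.6 - 5p = 767.6 + 10p gives 15p = 525, so p* = 35.
From the demand curve, q* = 1292.6 - 5(35) = 1117.6.
Demand choke price (qd = 0): p = 1292.6/5 = 258.52. Consumer surplus = ½ × (258.52 - 35) × 1117.6 = 124902.976.

Consumer surplus = 124902.976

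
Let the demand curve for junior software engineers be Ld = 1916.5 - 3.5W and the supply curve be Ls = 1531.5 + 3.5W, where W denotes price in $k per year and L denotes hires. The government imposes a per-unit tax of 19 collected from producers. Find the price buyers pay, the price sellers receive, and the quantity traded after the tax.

The tax drives a wedge W_b - W_s = 19. Substituting W_s = W_b - 19 into supply: Ls = 1465 + 3.5W_b.
Market clearing requires 1916.5 - 3.5W_b = 1465 + 3.5W_b; hence 451.5 = 7W_b and W_b = 64.5.
So W_s = 45.5 and the quantity traded is L = 1916.5 - 3.5(64.5) = 1690.75.

W_b = 64.5, W_s = 45.5, L = 1690.75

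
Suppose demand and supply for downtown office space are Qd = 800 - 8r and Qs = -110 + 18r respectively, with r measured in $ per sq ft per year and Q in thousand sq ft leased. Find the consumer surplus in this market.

Consumer surplus = 16900

Set Qd = Qs: 800 - 8r = -110 + 18r, so 910 = 26r and r* = 35.
Plugging r* into demand: Q* = 800 - 8(35) = 520.
Demand choke price (Qd = 0): r = 800/8 = 100. Consumer surplus = ½ × (100 - 35) × 520 = 16900.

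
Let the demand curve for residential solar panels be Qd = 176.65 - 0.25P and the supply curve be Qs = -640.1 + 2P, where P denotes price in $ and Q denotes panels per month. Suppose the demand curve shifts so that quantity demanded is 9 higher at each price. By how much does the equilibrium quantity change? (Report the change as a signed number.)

Equating demand and supply, 176.65 - 0.25P = -640.1 + 2P gives 2.25P = 816.75, so P* = 363.
Substitute back: Q* = 176.65 - 0.25(363) = 85.9.
After the shift, demand is Qd = 185.65 - 0.25P.
The new intersection has 825.75 = 2.25P, i.e. P = 367, Q = 93.9.
ΔQ = 93.9 - 85.9 = 8.

ΔQ = 8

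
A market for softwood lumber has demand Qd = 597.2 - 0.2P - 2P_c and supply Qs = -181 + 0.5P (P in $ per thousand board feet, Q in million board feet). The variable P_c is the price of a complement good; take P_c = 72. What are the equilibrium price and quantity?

With P_c = 72, demand is Qd = 453.2 - 0.2P.
The market clears where 453.2 - 0.2P = -181 + 0.5P. Rearranging, 0.7P = 634.2, hence P* = 906.
Substitute back: Q* = 453.2 - 0.2(906) = 272.

P* = 906, Q* = 272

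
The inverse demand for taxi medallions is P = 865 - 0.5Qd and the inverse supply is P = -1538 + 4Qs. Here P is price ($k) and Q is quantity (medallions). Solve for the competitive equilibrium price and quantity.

P* = 598, Q* = 534

In direct form, Qd = 1730 - 2P and Qs = 384.5 + 0.25P.
At equilibrium Qd = Qs, so 1730 - 2P = 384.5 + 0.25P; collecting terms, 1345.5 = 2.25P and P* = 598.
Plugging P* into demand: Q* = 1730 - 2(598) = 534.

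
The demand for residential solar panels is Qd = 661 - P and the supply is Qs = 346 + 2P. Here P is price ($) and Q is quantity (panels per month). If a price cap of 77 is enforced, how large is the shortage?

Shortage = 84

Evaluating both curves at the ceiling price 77 gives Qd = 584, Qs = 500.
Shortage = Qd - Qs = 584 - 500 = 84.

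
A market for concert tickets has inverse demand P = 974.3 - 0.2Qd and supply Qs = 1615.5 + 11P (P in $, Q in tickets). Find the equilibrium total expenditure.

Total expenditure = 784289

Inverting to quantity form: Qd = 4871.5 - 5P.
At equilibrium Qd = Qs, so 4871.5 - 5P = 1615.5 + 11P; collecting terms, 3256 = 16P and P* = 203.5.
Plugging P* into demand: Q* = 4871.5 - 5(203.5) = 3854.
Total expenditure = P* × Q* = 203.5 × 3854 = 784289.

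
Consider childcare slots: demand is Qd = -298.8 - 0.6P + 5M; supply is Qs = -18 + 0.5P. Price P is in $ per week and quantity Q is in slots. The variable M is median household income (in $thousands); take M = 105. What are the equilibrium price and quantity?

With M = 105, demand is Qd = 226.2 - 0.6P.
Set Qd = Qs: 226.2 - 0.6P = -18 + 0.5P, so 244.2 = 1.1P and P* = 222.
Then Q* = 226.2 - 0.6(222) = 93.

P* = 222, Q* = 93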